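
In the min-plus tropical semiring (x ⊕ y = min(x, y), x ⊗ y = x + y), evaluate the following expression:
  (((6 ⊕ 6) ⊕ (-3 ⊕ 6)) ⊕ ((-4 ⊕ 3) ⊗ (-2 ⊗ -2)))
(((6 ⊕ 6) ⊕ (-3 ⊕ 6)) ⊕ ((-4 ⊕ 3) ⊗ (-2 ⊗ -2))) = -8

Expand innermost to outermost. Recall ⊕ takes the minimum of its arguments and ⊗ takes their sum. Working out the expression (((6 ⊕ 6) ⊕ (-3 ⊕ 6)) ⊕ ((-4 ⊕ 3) ⊗ (-2 ⊗ -2))) gives -8.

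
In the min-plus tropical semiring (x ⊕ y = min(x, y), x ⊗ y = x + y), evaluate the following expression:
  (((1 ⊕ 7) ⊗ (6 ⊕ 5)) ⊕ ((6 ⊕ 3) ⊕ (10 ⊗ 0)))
(((1 ⊕ 7) ⊗ (6 ⊕ 5)) ⊕ ((6 ⊕ 3) ⊕ (10 ⊗ 0))) = 3

Expand innermost to outermost. Recall ⊕ takes the minimum of its arguments and ⊗ takes their sum. Working out the expression (((1 ⊕ 7) ⊗ (6 ⊕ 5)) ⊕ ((6 ⊕ 3) ⊕ (10 ⊗ 0))) gives 3.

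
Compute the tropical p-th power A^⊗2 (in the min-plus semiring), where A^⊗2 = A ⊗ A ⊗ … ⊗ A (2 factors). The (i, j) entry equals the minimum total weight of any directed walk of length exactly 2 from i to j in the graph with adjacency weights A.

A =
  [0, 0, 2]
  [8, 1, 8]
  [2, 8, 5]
A^⊗2 =
  [0, 0, 2]
  [8, 2, 9]
  [2, 2, 4]

Each entry (A^⊗2)_ij equals the minimum over all length-2 walks i = v_0 → v_1 → … → v_2 = j of Σ_t A[v_t][v_{t+1}]. For example, for (i, j) = (0, 2) we minimise over 3 possible intermediate vertex sequences; the minimum is 2, attained along the walk 0 → 0 → 2.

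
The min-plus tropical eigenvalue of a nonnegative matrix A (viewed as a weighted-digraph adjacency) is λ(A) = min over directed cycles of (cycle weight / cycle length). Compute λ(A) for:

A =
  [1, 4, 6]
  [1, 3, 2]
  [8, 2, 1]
λ(A) = 1

Enumerate directed cycles and compute their means (weight / length). Sample:
  cycle 0 → 0: weight = 1, length = 1, mean = 1/1 ≈ 1.000
  cycle 1 → 1: weight = 3, length = 1, mean = 3/1 ≈ 3.000
  cycle 2 → 2: weight = 1, length = 1, mean = 1/1 ≈ 1.000
  cycle 0 → 1 → 0: weight = 5, length = 2, mean = 5/2 ≈ 2.500
  cycle 0 → 2 → 0: weight = 14, length = 2, mean = 14/2 ≈ 7.000
  cycle 1 → 0 → 1: weight = 5, length = 2, mean = 5/2 ≈ 2.500
Minimum mean = 1.000, attained e.g. along the cycle 0 → 0 with weight 1 and length 1. So λ(A) = 1/1 = 1.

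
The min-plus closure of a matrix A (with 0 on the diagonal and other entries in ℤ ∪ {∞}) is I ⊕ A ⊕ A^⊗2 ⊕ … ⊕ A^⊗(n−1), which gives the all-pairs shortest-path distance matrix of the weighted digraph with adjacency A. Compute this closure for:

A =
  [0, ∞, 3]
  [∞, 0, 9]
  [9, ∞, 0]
Closure =
  [0, ∞, 3]
  [18, 0, 9]
  [9, ∞, 0]

This is the Floyd-Warshall all-pairs shortest-path computation. For each intermediate vertex k = 0, 1, …, 2, update dist[i][j] ← min(dist[i][j], dist[i][k] + dist[k][j]). The final matrix gives, for each (i, j), the minimum total weight of any directed path from i to j (possibly empty when i = j).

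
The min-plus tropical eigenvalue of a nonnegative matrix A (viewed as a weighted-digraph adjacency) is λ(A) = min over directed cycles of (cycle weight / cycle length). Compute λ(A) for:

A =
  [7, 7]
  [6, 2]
λ(A) = 2

Enumerate directed cycles and compute their means (weight / length). Sample:
  cycle 0 → 0: weight = 7, length = 1, mean = 7/1 ≈ 7.000
  cycle 1 → 1: weight = 2, length = 1, mean = 2/1 ≈ 2.000
  cycle 0 → 1 → 0: weight = 13, length = 2, mean = 13/2 ≈ 6.500
  cycle 1 → 0 → 1: weight = 13, length = 2, mean = 13/2 ≈ 6.500
Minimum mean = 2.000, attained e.g. along the cycle 1 → 1 with weight 2 and length 1. So λ(A) = 2/1 = 2.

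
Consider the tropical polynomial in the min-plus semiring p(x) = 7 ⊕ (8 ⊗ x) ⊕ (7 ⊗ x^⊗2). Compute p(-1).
p(-1) = 5

A tropical monomial a ⊗ x^⊗i evaluates to a + i · x. Evaluating each term at x = -1:
  Term 0 contributes 7 + 0 · -1 = 7
  Term 1 contributes 8 + 1 · -1 = 7
  Term 2 contributes 7 + 2 · -1 = 5
p(-1) = ⊕ of these = min[7, 7, 5] = 5.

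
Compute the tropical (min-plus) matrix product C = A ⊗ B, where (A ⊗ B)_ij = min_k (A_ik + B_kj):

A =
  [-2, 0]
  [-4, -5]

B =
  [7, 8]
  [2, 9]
A ⊗ B =
  [2, 6]
  [-3, 4]

Apply the min-plus product entry-by-entry:
  C[0][0] = min over k of (A[0][0] + B[0][0] = -2 + 7 = 5, A[0][1] + B[1][0] = 0 + 2 = 2) = 2 (attained at k = 1)
  C[0][1] = min over k of (A[0][0] + B[0][1] = -2 + 8 = 6, A[0][1] + B[1][1] = 0 + 9 = 9) = 6 (attained at k = 0)
  C[1][0] = min over k of (A[1][0] + B[0][0] = -4 + 7 = 3, A[1][1] + B[1][0] = -5 + 2 = -3) = -3 (attained at k = 1)
  C[1][1] = min over k of (A[1][0] + B[0][1] = -4 + 8 = 4, A[1][1] + B[1][1] = -5 + 9 = 4) = 4 (attained at k = 0)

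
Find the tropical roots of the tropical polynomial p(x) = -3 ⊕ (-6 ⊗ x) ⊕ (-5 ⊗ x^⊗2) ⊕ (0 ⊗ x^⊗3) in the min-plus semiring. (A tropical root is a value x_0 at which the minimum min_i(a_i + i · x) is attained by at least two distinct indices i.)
Roots: {-5, -1, 3}

Each tropical root is a break point of the lower envelope of the lines y = a_i + i · x (there are 4 lines, with slopes 0, 1, ..., 3). Only the lines that attain the minimum somewhere contribute to roots; other lines are dominated. Here the surviving (envelope) indices are i = 3, i = 2, i = 1, i = 0.
Intersections between consecutive envelope lines give the roots: for adjacent envelope indices i < j the intersection is x = (a_i − a_j) / (j − i). Reading off the sorted break points: {-5, -1, 3}.
Verification: at each break x_0, at least two indices attain the minimum of min_i(a_i + i · x_0).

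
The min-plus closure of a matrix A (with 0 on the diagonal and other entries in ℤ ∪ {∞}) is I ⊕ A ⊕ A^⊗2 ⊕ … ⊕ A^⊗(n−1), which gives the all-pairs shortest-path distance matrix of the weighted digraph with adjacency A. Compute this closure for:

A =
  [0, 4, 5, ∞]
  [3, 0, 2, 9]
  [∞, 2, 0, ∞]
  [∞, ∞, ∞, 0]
Closure =
  [0, 4, 5, 13]
  [3, 0, 2, 9]
  [5, 2, 0, 11]
  [∞, ∞, ∞, 0]

This is the Floyd-Warshall all-pairs shortest-path computation. For each intermediate vertex k = 0, 1, …, 3, update dist[i][j] ← min(dist[i][j], dist[i][k] + dist[k][j]). The final matrix gives, for each (i, j), the minimum total weight of any directed path from i to j (possibly empty when i = j).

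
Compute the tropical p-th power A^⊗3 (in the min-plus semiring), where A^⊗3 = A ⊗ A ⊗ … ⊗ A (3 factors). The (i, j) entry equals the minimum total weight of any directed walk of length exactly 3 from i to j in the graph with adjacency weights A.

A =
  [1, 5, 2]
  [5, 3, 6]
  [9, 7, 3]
A^⊗3 =
  [3, 7, 4]
  [7, 9, 8]
  [11, 13, 9]

Each entry (A^⊗3)_ij equals the minimum over all length-3 walks i = v_0 → v_1 → … → v_3 = j of Σ_t A[v_t][v_{t+1}]. For example, for (i, j) = (0, 2) we minimise over 9 possible intermediate vertex sequences; the minimum is 4, attained along the walk 0 → 0 → 0 → 2.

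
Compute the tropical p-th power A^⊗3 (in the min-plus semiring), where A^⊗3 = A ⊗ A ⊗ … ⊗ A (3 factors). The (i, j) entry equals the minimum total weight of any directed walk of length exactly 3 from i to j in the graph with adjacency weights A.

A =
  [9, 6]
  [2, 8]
A^⊗3 =
  [16, 14]
  [10, 16]

Each entry (A^⊗3)_ij equals the minimum over all length-3 walks i = v_0 → v_1 → … → v_3 = j of Σ_t A[v_t][v_{t+1}]. For example, for (i, j) = (0, 1) we minimise over 4 possible intermediate vertex sequences; the minimum is 14, attained along the walk 0 → 1 → 0 → 1.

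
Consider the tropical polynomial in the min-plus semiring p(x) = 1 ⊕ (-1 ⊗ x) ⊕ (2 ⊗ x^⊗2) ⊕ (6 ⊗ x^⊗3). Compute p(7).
p(7) = 1

A tropical monomial a ⊗ x^⊗i evaluates to a + i · x. Evaluating each term at x = 7:
  Term 0 contributes 1 + 0 · 7 = 1
  Term 1 contributes -1 + 1 · 7 = 6
  Term 2 contributes 2 + 2 · 7 = 16
  Term 3 contributes 6 + 3 · 7 = 27
p(7) = ⊕ of these = min[1, 6, 16, 27] = 1.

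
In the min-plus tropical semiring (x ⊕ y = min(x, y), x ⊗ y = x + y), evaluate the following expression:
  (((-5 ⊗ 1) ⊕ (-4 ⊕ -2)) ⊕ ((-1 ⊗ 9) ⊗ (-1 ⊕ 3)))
(((-5 ⊗ 1) ⊕ (-4 ⊕ -2)) ⊕ ((-1 ⊗ 9) ⊗ (-1 ⊕ 3))) = -4

Expand innermost to outermost. Recall ⊕ takes the minimum of its arguments and ⊗ takes their sum. Working out the expression (((-5 ⊗ 1) ⊕ (-4 ⊕ -2)) ⊕ ((-1 ⊗ 9) ⊗ (-1 ⊕ 3))) gives -4.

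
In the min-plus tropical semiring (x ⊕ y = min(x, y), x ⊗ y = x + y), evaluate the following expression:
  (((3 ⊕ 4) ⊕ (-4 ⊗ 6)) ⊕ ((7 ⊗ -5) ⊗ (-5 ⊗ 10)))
(((3 ⊕ 4) ⊕ (-4 ⊗ 6)) ⊕ ((7 ⊗ -5) ⊗ (-5 ⊗ 10))) = 2

Expand innermost to outermost. Recall ⊕ takes the minimum of its arguments and ⊗ takes their sum. Working out the expression (((3 ⊕ 4) ⊕ (-4 ⊗ 6)) ⊕ ((7 ⊗ -5) ⊗ (-5 ⊗ 10))) gives 2.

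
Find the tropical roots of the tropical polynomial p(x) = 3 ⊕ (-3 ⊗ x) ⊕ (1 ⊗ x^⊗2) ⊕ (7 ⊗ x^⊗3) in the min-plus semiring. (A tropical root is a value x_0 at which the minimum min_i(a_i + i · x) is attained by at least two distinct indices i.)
Roots: {-6, -4, 6}

Each tropical root is a break point of the lower envelope of the lines y = a_i + i · x (there are 4 lines, with slopes 0, 1, ..., 3). Only the lines that attain the minimum somewhere contribute to roots; other lines are dominated. Here the surviving (envelope) indices are i = 3, i = 2, i = 1, i = 0.
Intersections between consecutive envelope lines give the roots: for adjacent envelope indices i < j the intersection is x = (a_i − a_j) / (j − i). Reading off the sorted break points: {-6, -4, 6}.
Verification: at each break x_0, at least two indices attain the minimum of min_i(a_i + i · x_0).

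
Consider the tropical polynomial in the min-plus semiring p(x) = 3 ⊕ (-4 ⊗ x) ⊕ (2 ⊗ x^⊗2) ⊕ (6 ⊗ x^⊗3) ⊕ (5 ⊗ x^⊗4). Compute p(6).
p(6) = 2

A tropical monomial a ⊗ x^⊗i evaluates to a + i · x. Evaluating each term at x = 6:
  Term 0 contributes 3 + 0 · 6 = 3
  Term 1 contributes -4 + 1 · 6 = 2
  Term 2 contributes 2 + 2 · 6 = 14
  Term 3 contributes 6 + 3 · 6 = 24
  Term 4 contributes 5 + 4 · 6 = 29
p(6) = ⊕ of these = min[3, 2, 14, 24, 29] = 2.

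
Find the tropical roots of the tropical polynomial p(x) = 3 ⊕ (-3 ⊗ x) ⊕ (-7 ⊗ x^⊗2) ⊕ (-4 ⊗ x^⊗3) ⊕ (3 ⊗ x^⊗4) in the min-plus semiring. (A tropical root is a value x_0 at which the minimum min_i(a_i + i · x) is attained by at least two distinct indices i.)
Roots: {-7, -3, 4, 6}

Each tropical root is a break point of the lower envelope of the lines y = a_i + i · x (there are 5 lines, with slopes 0, 1, ..., 4). Only the lines that attain the minimum somewhere contribute to roots; other lines are dominated. Here the surviving (envelope) indices are i = 4, i = 3, i = 2, i = 1, i = 0.
Intersections between consecutive envelope lines give the roots: for adjacent envelope indices i < j the intersection is x = (a_i − a_j) / (j − i). Reading off the sorted break points: {-7, -3, 4, 6}.
Verification: at each break x_0, at least two indices attain the minimum of min_i(a_i + i · x_0).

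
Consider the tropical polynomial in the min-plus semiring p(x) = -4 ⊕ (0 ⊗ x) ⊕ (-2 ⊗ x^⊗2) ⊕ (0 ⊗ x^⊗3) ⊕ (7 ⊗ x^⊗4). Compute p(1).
p(1) = -4

A tropical monomial a ⊗ x^⊗i evaluates to a + i · x. Evaluating each term at x = 1:
  Term 0 contributes -4 + 0 · 1 = -4
  Term 1 contributes 0 + 1 · 1 = 1
  Term 2 contributes -2 + 2 · 1 = 0
  Term 3 contributes 0 + 3 · 1 = 3
  Term 4 contributes 7 + 4 · 1 = 11
p(1) = ⊕ of these = min[-4, 1, 0, 3, 11] = -4.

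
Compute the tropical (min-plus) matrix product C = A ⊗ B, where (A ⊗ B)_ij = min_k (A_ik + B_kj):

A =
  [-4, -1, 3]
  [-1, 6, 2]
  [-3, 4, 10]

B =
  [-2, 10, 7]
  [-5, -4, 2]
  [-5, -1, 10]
A ⊗ B =
  [-6, -5, 1]
  [-3, 1, 6]
  [-5, 0, 4]

Apply the min-plus product entry-by-entry:
  C[0][0] = min over k of (A[0][0] + B[0][0] = -4 + -2 = -6, A[0][1] + B[1][0] = -1 + -5 = -6, A[0][2] + B[2][0] = 3 + -5 = -2) = -6 (attained at k = 0)
  C[0][1] = min over k of (A[0][0] + B[0][1] = -4 + 10 = 6, A[0][1] + B[1][1] = -1 + -4 = -5, A[0][2] + B[2][1] = 3 + -1 = 2) = -5 (attained at k = 1)
  C[0][2] = min over k of (A[0][0] + B[0][2] = -4 + 7 = 3, A[0][1] + B[1][2] = -1 + 2 = 1, A[0][2] + B[2][2] = 3 + 10 = 13) = 1 (attained at k = 1)
  C[1][0] = min over k of (A[1][0] + B[0][0] = -1 + -2 = -3, A[1][1] + B[1][0] = 6 + -5 = 1, A[1][2] + B[2][0] = 2 + -5 = -3) = -3 (attained at k = 0)
  C[1][1] = min over k of (A[1][0] + B[0][1] = -1 + 10 = 9, A[1][1] + B[1][1] = 6 + -4 = 2, A[1][2] + B[2][1] = 2 + -1 = 1) = 1 (attained at k = 2)
  C[1][2] = min over k of (A[1][0] + B[0][2] = -1 + 7 = 6, A[1][1] + B[1][2] = 6 + 2 = 8, A[1][2] + B[2][2] = 2 + 10 = 12) = 6 (attained at k = 0)
  C[2][0] = min over k of (A[2][0] + B[0][0] = -3 + -2 = -5, A[2][1] + B[1][0] = 4 + -5 = -1, A[2][2] + B[2][0] = 10 + -5 = 5) = -5 (attained at k = 0)
  C[2][1] = min over k of (A[2][0] + B[0][1] = -3 + 10 = 7, A[2][1] + B[1][1] = 4 + -4 = 0, A[2][2] + B[2][1] = 10 + -1 = 9) = 0 (attained at k = 1)
  C[2][2] = min over k of (A[2][0] + B[0][2] = -3 + 7 = 4, A[2][1] + B[1][2] = 4 + 2 = 6, A[2][2] + B[2][2] = 10 + 10 = 20) = 4 (attained at k = 0)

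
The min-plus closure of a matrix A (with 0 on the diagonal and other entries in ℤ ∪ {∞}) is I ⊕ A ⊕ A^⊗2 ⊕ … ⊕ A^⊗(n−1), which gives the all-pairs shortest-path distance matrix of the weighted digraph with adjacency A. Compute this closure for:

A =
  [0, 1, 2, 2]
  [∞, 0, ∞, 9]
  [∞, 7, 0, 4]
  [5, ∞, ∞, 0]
Closure =
  [0, 1, 2, 2]
  [14, 0, 16, 9]
  [9, 7, 0, 4]
  [5, 6, 7, 0]

This is the Floyd-Warshall all-pairs shortest-path computation. For each intermediate vertex k = 0, 1, …, 3, update dist[i][j] ← min(dist[i][j], dist[i][k] + dist[k][j]). The final matrix gives, for each (i, j), the minimum total weight of any directed path from i to j (possibly empty when i = j).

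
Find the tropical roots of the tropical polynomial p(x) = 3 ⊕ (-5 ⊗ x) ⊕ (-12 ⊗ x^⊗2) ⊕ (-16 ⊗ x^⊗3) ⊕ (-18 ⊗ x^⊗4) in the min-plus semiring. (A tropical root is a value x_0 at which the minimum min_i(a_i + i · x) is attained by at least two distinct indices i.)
Roots: {2, 4, 7, 8}

Each tropical root is a break point of the lower envelope of the lines y = a_i + i · x (there are 5 lines, with slopes 0, 1, ..., 4). Only the lines that attain the minimum somewhere contribute to roots; other lines are dominated. Here the surviving (envelope) indices are i = 4, i = 3, i = 2, i = 1, i = 0.
Intersections between consecutive envelope lines give the roots: for adjacent envelope indices i < j the intersection is x = (a_i − a_j) / (j − i). Reading off the sorted break points: {2, 4, 7, 8}.
Verification: at each break x_0, at least two indices attain the minimum of min_i(a_i + i · x_0).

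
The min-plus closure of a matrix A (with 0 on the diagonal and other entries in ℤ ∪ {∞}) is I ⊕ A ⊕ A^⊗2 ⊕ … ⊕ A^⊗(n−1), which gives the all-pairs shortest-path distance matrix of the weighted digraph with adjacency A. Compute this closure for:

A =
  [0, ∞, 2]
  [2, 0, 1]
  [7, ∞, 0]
Closure =
  [0, ∞, 2]
  [2, 0, 1]
  [7, ∞, 0]

This is the Floyd-Warshall all-pairs shortest-path computation. For each intermediate vertex k = 0, 1, …, 2, update dist[i][j] ← min(dist[i][j], dist[i][k] + dist[k][j]). The final matrix gives, for each (i, j), the minimum total weight of any directed path from i to j (possibly empty when i = j).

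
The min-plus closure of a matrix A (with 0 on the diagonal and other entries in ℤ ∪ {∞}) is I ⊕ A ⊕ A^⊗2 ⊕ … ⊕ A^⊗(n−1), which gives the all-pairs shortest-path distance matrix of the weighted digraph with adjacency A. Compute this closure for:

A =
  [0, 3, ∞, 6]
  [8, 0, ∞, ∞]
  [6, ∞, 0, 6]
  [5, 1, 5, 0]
Closure =
  [0, 3, 11, 6]
  [8, 0, 19, 14]
  [6, 7, 0, 6]
  [5, 1, 5, 0]

This is the Floyd-Warshall all-pairs shortest-path computation. For each intermediate vertex k = 0, 1, …, 3, update dist[i][j] ← min(dist[i][j], dist[i][k] + dist[k][j]). The final matrix gives, for each (i, j), the minimum total weight of any directed path from i to j (possibly empty when i = j).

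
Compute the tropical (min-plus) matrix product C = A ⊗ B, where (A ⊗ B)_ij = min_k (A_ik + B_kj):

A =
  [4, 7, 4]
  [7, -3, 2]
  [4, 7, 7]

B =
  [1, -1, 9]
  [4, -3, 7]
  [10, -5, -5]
A ⊗ B =
  [5, -1, -1]
  [1, -6, -3]
  [5, 2, 2]

Apply the min-plus product entry-by-entry:
  C[0][0] = min over k of (A[0][0] + B[0][0] = 4 + 1 = 5, A[0][1] + B[1][0] = 7 + 4 = 11, A[0][2] + B[2][0] = 4 + 10 = 14) = 5 (attained at k = 0)
  C[0][1] = min over k of (A[0][0] + B[0][1] = 4 + -1 = 3, A[0][1] + B[1][1] = 7 + -3 = 4, A[0][2] + B[2][1] = 4 + -5 = -1) = -1 (attained at k = 2)
  C[0][2] = min over k of (A[0][0] + B[0][2] = 4 + 9 = 13, A[0][1] + B[1][2] = 7 + 7 = 14, A[0][2] + B[2][2] = 4 + -5 = -1) = -1 (attained at k = 2)
  C[1][0] = min over k of (A[1][0] + B[0][0] = 7 + 1 = 8, A[1][1] + B[1][0] = -3 + 4 = 1, A[1][2] + B[2][0] = 2 + 10 = 12) = 1 (attained at k = 1)
  C[1][1] = min over k of (A[1][0] + B[0][1] = 7 + -1 = 6, A[1][1] + B[1][1] = -3 + -3 = -6, A[1][2] + B[2][1] = 2 + -5 = -3) = -6 (attained at k = 1)
  C[1][2] = min over k of (A[1][0] + B[0][2] = 7 + 9 = 16, A[1][1] + B[1][2] = -3 + 7 = 4, A[1][2] + B[2][2] = 2 + -5 = -3) = -3 (attained at k = 2)
  C[2][0] = min over k of (A[2][0] + B[0][0] = 4 + 1 = 5, A[2][1] + B[1][0] = 7 + 4 = 11, A[2][2] + B[2][0] = 7 + 10 = 17) = 5 (attained at k = 0)
  C[2][1] = min over k of (A[2][0] + B[0][1] = 4 + -1 = 3, A[2][1] + B[1][1] = 7 + -3 = 4, A[2][2] + B[2][1] = 7 + -5 = 2) = 2 (attained at k = 2)
  C[2][2] = min over k of (A[2][0] + B[0][2] = 4 + 9 = 13, A[2][1] + B[1][2] = 7 + 7 = 14, A[2][2] + B[2][2] = 7 + -5 = 2) = 2 (attained at k = 2)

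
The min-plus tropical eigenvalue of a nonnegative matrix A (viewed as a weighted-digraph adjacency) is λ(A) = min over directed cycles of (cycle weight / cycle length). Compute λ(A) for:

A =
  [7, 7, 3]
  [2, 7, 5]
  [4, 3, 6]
λ(A) = 8/3

Enumerate directed cycles and compute their means (weight / length). Sample:
  cycle 0 → 0: weight = 7, length = 1, mean = 7/1 ≈ 7.000
  cycle 1 → 1: weight = 7, length = 1, mean = 7/1 ≈ 7.000
  cycle 2 → 2: weight = 6, length = 1, mean = 6/1 ≈ 6.000
  cycle 0 → 1 → 0: weight = 9, length = 2, mean = 9/2 ≈ 4.500
  cycle 0 → 2 → 0: weight = 7, length = 2, mean = 7/2 ≈ 3.500
  cycle 1 → 0 → 1: weight = 9, length = 2, mean = 9/2 ≈ 4.500
Minimum mean = 2.667, attained e.g. along the cycle 0 → 2 → 1 → 0 with weight 8 and length 3. So λ(A) = 8/3 = 8/3.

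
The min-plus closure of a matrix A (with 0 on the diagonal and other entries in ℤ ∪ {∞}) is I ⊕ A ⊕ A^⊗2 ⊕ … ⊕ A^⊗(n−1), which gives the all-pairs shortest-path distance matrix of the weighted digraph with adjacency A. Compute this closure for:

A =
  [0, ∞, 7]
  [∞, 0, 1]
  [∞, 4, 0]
Closure =
  [0, 11, 7]
  [∞, 0, 1]
  [∞, 4, 0]

This is the Floyd-Warshall all-pairs shortest-path computation. For each intermediate vertex k = 0, 1, …, 2, update dist[i][j] ← min(dist[i][j], dist[i][k] + dist[k][j]). The final matrix gives, for each (i, j), the minimum total weight of any directed path from i to j (possibly empty when i = j).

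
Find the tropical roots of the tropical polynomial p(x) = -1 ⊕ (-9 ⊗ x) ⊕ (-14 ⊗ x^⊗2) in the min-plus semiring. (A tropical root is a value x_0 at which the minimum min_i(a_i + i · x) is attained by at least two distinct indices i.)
Roots: {5, 8}

Each tropical root is a break point of the lower envelope of the lines y = a_i + i · x (there are 3 lines, with slopes 0, 1, ..., 2). Only the lines that attain the minimum somewhere contribute to roots; other lines are dominated. Here the surviving (envelope) indices are i = 2, i = 1, i = 0.
Intersections between consecutive envelope lines give the roots: for adjacent envelope indices i < j the intersection is x = (a_i − a_j) / (j − i). Reading off the sorted break points: {5, 8}.
Verification: at each break x_0, at least two indices attain the minimum of min_i(a_i + i · x_0).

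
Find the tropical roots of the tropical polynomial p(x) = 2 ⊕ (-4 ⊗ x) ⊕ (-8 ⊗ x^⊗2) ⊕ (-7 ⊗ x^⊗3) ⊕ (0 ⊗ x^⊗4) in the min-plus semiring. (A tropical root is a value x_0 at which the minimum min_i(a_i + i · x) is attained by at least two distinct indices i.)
Roots: {-7, -1, 4, 6}

Each tropical root is a break point of the lower envelope of the lines y = a_i + i · x (there are 5 lines, with slopes 0, 1, ..., 4). Only the lines that attain the minimum somewhere contribute to roots; other lines are dominated. Here the surviving (envelope) indices are i = 4, i = 3, i = 2, i = 1, i = 0.
Intersections between consecutive envelope lines give the roots: for adjacent envelope indices i < j the intersection is x = (a_i − a_j) / (j − i). Reading off the sorted break points: {-7, -1, 4, 6}.
Verification: at each break x_0, at least two indices attain the minimum of min_i(a_i + i · x_0).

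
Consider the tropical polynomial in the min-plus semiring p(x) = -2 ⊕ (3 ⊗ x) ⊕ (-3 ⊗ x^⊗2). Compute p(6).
p(6) = -2

A tropical monomial a ⊗ x^⊗i evaluates to a + i · x. Evaluating each term at x = 6:
  Term 0 contributes -2 + 0 · 6 = -2
  Term 1 contributes 3 + 1 · 6 = 9
  Term 2 contributes -3 + 2 · 6 = 9
p(6) = ⊕ of these = min[-2, 9, 9] = -2.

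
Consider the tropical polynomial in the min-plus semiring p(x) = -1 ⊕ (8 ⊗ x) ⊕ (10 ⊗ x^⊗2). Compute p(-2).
p(-2) = -1

A tropical monomial a ⊗ x^⊗i evaluates to a + i · x. Evaluating each term at x = -2:
  Term 0 contributes -1 + 0 · -2 = -1
  Term 1 contributes 8 + 1 · -2 = 6
  Term 2 contributes 10 + 2 · -2 = 6
p(-2) = ⊕ of these = min[-1, 6, 6] = -1.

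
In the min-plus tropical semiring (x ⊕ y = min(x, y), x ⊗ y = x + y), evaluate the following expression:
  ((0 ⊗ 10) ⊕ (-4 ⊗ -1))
((0 ⊗ 10) ⊕ (-4 ⊗ -1)) = -5

Expand innermost to outermost. Recall ⊕ takes the minimum of its arguments and ⊗ takes their sum. Working out the expression ((0 ⊗ 10) ⊕ (-4 ⊗ -1)) gives -5.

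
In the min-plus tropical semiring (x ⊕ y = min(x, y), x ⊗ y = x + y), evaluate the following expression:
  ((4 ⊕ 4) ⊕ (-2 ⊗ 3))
((4 ⊕ 4) ⊕ (-2 ⊗ 3)) = 1

Expand innermost to outermost. Recall ⊕ takes the minimum of its arguments and ⊗ takes their sum. Working out the expression ((4 ⊕ 4) ⊕ (-2 ⊗ 3)) gives 1.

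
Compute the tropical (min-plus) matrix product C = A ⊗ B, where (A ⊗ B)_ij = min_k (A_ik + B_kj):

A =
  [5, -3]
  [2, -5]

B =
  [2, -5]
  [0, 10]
A ⊗ B =
  [-3, 0]
  [-5, -3]

Apply the min-plus product entry-by-entry:
  C[0][0] = min over k of (A[0][0] + B[0][0] = 5 + 2 = 7, A[0][1] + B[1][0] = -3 + 0 = -3) = -3 (attained at k = 1)
  C[0][1] = min over k of (A[0][0] + B[0][1] = 5 + -5 = 0, A[0][1] + B[1][1] = -3 + 10 = 7) = 0 (attained at k = 0)
  C[1][0] = min over k of (A[1][0] + B[0][0] = 2 + 2 = 4, A[1][1] + B[1][0] = -5 + 0 = -5) = -5 (attained at k = 1)
  C[1][1] = min over k of (A[1][0] + B[0][1] = 2 + -5 = -3, A[1][1] + B[1][1] = -5 + 10 = 5) = -3 (attained at k = 0)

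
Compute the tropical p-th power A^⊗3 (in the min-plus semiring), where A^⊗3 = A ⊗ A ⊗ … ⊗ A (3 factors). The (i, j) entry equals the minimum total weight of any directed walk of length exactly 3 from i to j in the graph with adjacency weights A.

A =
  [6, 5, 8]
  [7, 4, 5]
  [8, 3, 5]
A^⊗3 =
  [16, 13, 14]
  [15, 12, 13]
  [14, 11, 12]

Each entry (A^⊗3)_ij equals the minimum over all length-3 walks i = v_0 → v_1 → … → v_3 = j of Σ_t A[v_t][v_{t+1}]. For example, for (i, j) = (0, 2) we minimise over 9 possible intermediate vertex sequences; the minimum is 14, attained along the walk 0 → 1 → 1 → 2.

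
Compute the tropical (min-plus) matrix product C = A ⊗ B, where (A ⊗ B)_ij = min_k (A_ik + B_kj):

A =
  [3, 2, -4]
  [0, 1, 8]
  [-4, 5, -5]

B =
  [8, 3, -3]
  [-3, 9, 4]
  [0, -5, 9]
A ⊗ B =
  [-4, -9, 0]
  [-2, 3, -3]
  [-5, -10, -7]

Apply the min-plus product entry-by-entry:
  C[0][0] = min over k of (A[0][0] + B[0][0] = 3 + 8 = 11, A[0][1] + B[1][0] = 2 + -3 = -1, A[0][2] + B[2][0] = -4 + 0 = -4) = -4 (attained at k = 2)
  C[0][1] = min over k of (A[0][0] + B[0][1] = 3 + 3 = 6, A[0][1] + B[1][1] = 2 + 9 = 11, A[0][2] + B[2][1] = -4 + -5 = -9) = -9 (attained at k = 2)
  C[0][2] = min over k of (A[0][0] + B[0][2] = 3 + -3 = 0, A[0][1] + B[1][2] = 2 + 4 = 6, A[0][2] + B[2][2] = -4 + 9 = 5) = 0 (attained at k = 0)
  C[1][0] = min over k of (A[1][0] + B[0][0] = 0 + 8 = 8, A[1][1] + B[1][0] = 1 + -3 = -2, A[1][2] + B[2][0] = 8 + 0 = 8) = -2 (attained at k = 1)
  C[1][1] = min over k of (A[1][0] + B[0][1] = 0 + 3 = 3, A[1][1] + B[1][1] = 1 + 9 = 10, A[1][2] + B[2][1] = 8 + -5 = 3) = 3 (attained at k = 0)
  C[1][2] = min over k of (A[1][0] + B[0][2] = 0 + -3 = -3, A[1][1] + B[1][2] = 1 + 4 = 5, A[1][2] + B[2][2] = 8 + 9 = 17) = -3 (attained at k = 0)
  C[2][0] = min over k of (A[2][0] + B[0][0] = -4 + 8 = 4, A[2][1] + B[1][0] = 5 + -3 = 2, A[2][2] + B[2][0] = -5 + 0 = -5) = -5 (attained at k = 2)
  C[2][1] = min over k of (A[2][0] + B[0][1] = -4 + 3 = -1, A[2][1] + B[1][1] = 5 + 9 = 14, A[2][2] + B[2][1] = -5 + -5 = -10) = -10 (attained at k = 2)
  C[2][2] = min over k of (A[2][0] + B[0][2] = -4 + -3 = -7, A[2][1] + B[1][2] = 5 + 4 = 9, A[2][2] + B[2][2] = -5 + 9 = 4) = -7 (attained at k = 0)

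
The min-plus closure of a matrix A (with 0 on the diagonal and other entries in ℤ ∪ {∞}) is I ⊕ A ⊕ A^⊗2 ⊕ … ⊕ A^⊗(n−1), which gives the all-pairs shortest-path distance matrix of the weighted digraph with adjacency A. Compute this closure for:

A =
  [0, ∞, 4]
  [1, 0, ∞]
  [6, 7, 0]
Closure =
  [0, 11, 4]
  [1, 0, 5]
  [6, 7, 0]

This is the Floyd-Warshall all-pairs shortest-path computation. For each intermediate vertex k = 0, 1, …, 2, update dist[i][j] ← min(dist[i][j], dist[i][k] + dist[k][j]). The final matrix gives, for each (i, j), the minimum total weight of any directed path from i to j (possibly empty when i = j).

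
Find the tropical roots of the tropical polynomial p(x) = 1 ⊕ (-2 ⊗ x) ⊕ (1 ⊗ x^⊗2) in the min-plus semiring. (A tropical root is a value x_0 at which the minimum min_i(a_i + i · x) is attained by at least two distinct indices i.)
Roots: {-3, 3}

Each tropical root is a break point of the lower envelope of the lines y = a_i + i · x (there are 3 lines, with slopes 0, 1, ..., 2). Only the lines that attain the minimum somewhere contribute to roots; other lines are dominated. Here the surviving (envelope) indices are i = 2, i = 1, i = 0.
Intersections between consecutive envelope lines give the roots: for adjacent envelope indices i < j the intersection is x = (a_i − a_j) / (j − i). Reading off the sorted break points: {-3, 3}.
Verification: at each break x_0, at least two indices attain the minimum of min_i(a_i + i · x_0).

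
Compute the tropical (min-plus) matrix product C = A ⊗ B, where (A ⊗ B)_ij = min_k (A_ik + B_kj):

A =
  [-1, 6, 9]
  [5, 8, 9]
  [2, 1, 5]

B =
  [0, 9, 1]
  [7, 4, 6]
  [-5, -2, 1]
A ⊗ B =
  [-1, 7, 0]
  [4, 7, 6]
  [0, 3, 3]

Apply the min-plus product entry-by-entry:
  C[0][0] = min over k of (A[0][0] + B[0][0] = -1 + 0 = -1, A[0][1] + B[1][0] = 6 + 7 = 13, A[0][2] + B[2][0] = 9 + -5 = 4) = -1 (attained at k = 0)
  C[0][1] = min over k of (A[0][0] + B[0][1] = -1 + 9 = 8, A[0][1] + B[1][1] = 6 + 4 = 10, A[0][2] + B[2][1] = 9 + -2 = 7) = 7 (attained at k = 2)
  C[0][2] = min over k of (A[0][0] + B[0][2] = -1 + 1 = 0, A[0][1] + B[1][2] = 6 + 6 = 12, A[0][2] + B[2][2] = 9 + 1 = 10) = 0 (attained at k = 0)
  C[1][0] = min over k of (A[1][0] + B[0][0] = 5 + 0 = 5, A[1][1] + B[1][0] = 8 + 7 = 15, A[1][2] + B[2][0] = 9 + -5 = 4) = 4 (attained at k = 2)
  C[1][1] = min over k of (A[1][0] + B[0][1] = 5 + 9 = 14, A[1][1] + B[1][1] = 8 + 4 = 12, A[1][2] + B[2][1] = 9 + -2 = 7) = 7 (attained at k = 2)
  C[1][2] = min over k of (A[1][0] + B[0][2] = 5 + 1 = 6, A[1][1] + B[1][2] = 8 + 6 = 14, A[1][2] + B[2][2] = 9 + 1 = 10) = 6 (attained at k = 0)
  C[2][0] = min over k of (A[2][0] + B[0][0] = 2 + 0 = 2, A[2][1] + B[1][0] = 1 + 7 = 8, A[2][2] + B[2][0] = 5 + -5 = 0) = 0 (attained at k = 2)
  C[2][1] = min over k of (A[2][0] + B[0][1] = 2 + 9 = 11, A[2][1] + B[1][1] = 1 + 4 = 5, A[2][2] + B[2][1] = 5 + -2 = 3) = 3 (attained at k = 2)
  C[2][2] = min over k of (A[2][0] + B[0][2] = 2 + 1 = 3, A[2][1] + B[1][2] = 1 + 6 = 7, A[2][2] + B[2][2] = 5 + 1 = 6) = 3 (attained at k = 0)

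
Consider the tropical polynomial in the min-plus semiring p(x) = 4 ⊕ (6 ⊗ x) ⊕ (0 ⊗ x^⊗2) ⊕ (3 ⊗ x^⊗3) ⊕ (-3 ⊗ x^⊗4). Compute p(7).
p(7) = 4

A tropical monomial a ⊗ x^⊗i evaluates to a + i · x. Evaluating each term at x = 7:
  Term 0 contributes 4 + 0 · 7 = 4
  Term 1 contributes 6 + 1 · 7 = 13
  Term 2 contributes 0 + 2 · 7 = 14
  Term 3 contributes 3 + 3 · 7 = 24
  Term 4 contributes -3 + 4 · 7 = 25
p(7) = ⊕ of these = min[4, 13, 14, 24, 25] = 4.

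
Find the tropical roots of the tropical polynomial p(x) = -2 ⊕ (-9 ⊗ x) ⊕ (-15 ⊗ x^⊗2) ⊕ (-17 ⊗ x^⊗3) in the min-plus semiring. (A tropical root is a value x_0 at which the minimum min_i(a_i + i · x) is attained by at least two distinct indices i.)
Roots: {2, 6, 7}

Each tropical root is a break point of the lower envelope of the lines y = a_i + i · x (there are 4 lines, with slopes 0, 1, ..., 3). Only the lines that attain the minimum somewhere contribute to roots; other lines are dominated. Here the surviving (envelope) indices are i = 3, i = 2, i = 1, i = 0.
Intersections between consecutive envelope lines give the roots: for adjacent envelope indices i < j the intersection is x = (a_i − a_j) / (j − i). Reading off the sorted break points: {2, 6, 7}.
Verification: at each break x_0, at least two indices attain the minimum of min_i(a_i + i · x_0).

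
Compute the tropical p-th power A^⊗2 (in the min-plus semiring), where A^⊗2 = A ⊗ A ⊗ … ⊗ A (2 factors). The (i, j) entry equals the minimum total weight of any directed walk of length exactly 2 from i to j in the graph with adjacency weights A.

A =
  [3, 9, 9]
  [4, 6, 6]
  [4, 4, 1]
A^⊗2 =
  [6, 12, 10]
  [7, 10, 7]
  [5, 5, 2]

Each entry (A^⊗2)_ij equals the minimum over all length-2 walks i = v_0 → v_1 → … → v_2 = j of Σ_t A[v_t][v_{t+1}]. For example, for (i, j) = (0, 2) we minimise over 3 possible intermediate vertex sequences; the minimum is 10, attained along the walk 0 → 2 → 2.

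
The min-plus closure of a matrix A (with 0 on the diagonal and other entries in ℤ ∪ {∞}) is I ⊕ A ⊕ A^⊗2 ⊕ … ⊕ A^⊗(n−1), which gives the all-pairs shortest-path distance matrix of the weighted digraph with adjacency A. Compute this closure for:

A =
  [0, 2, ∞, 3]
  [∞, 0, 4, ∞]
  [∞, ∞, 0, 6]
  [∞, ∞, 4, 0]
Closure =
  [0, 2, 6, 3]
  [∞, 0, 4, 10]
  [∞, ∞, 0, 6]
  [∞, ∞, 4, 0]

This is the Floyd-Warshall all-pairs shortest-path computation. For each intermediate vertex k = 0, 1, …, 3, update dist[i][j] ← min(dist[i][j], dist[i][k] + dist[k][j]). The final matrix gives, for each (i, j), the minimum total weight of any directed path from i to j (possibly empty when i = j).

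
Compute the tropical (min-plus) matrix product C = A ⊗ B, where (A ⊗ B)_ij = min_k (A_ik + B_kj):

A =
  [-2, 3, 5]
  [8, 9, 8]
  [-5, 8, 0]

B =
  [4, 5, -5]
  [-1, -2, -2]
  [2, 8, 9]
A ⊗ B =
  [2, 1, -7]
  [8, 7, 3]
  [-1, 0, -10]

Apply the min-plus product entry-by-entry:
  C[0][0] = min over k of (A[0][0] + B[0][0] = -2 + 4 = 2, A[0][1] + B[1][0] = 3 + -1 = 2, A[0][2] + B[2][0] = 5 + 2 = 7) = 2 (attained at k = 0)
  C[0][1] = min over k of (A[0][0] + B[0][1] = -2 + 5 = 3, A[0][1] + B[1][1] = 3 + -2 = 1, A[0][2] + B[2][1] = 5 + 8 = 13) = 1 (attained at k = 1)
  C[0][2] = min over k of (A[0][0] + B[0][2] = -2 + -5 = -7, A[0][1] + B[1][2] = 3 + -2 = 1, A[0][2] + B[2][2] = 5 + 9 = 14) = -7 (attained at k = 0)
  C[1][0] = min over k of (A[1][0] + B[0][0] = 8 + 4 = 12, A[1][1] + B[1][0] = 9 + -1 = 8, A[1][2] + B[2][0] = 8 + 2 = 10) = 8 (attained at k = 1)
  C[1][1] = min over k of (A[1][0] + B[0][1] = 8 + 5 = 13, A[1][1] + B[1][1] = 9 + -2 = 7, A[1][2] + B[2][1] = 8 + 8 = 16) = 7 (attained at k = 1)
  C[1][2] = min over k of (A[1][0] + B[0][2] = 8 + -5 = 3, A[1][1] + B[1][2] = 9 + -2 = 7, A[1][2] + B[2][2] = 8 + 9 = 17) = 3 (attained at k = 0)
  C[2][0] = min over k of (A[2][0] + B[0][0] = -5 + 4 = -1, A[2][1] + B[1][0] = 8 + -1 = 7, A[2][2] + B[2][0] = 0 + 2 = 2) = -1 (attained at k = 0)
  C[2][1] = min over k of (A[2][0] + B[0][1] = -5 + 5 = 0, A[2][1] + B[1][1] = 8 + -2 = 6, A[2][2] + B[2][1] = 0 + 8 = 8) = 0 (attained at k = 0)
  C[2][2] = min over k of (A[2][0] + B[0][2] = -5 + -5 = -10, A[2][1] + B[1][2] = 8 + -2 = 6, A[2][2] + B[2][2] = 0 + 9 = 9) = -10 (attained at k = 0)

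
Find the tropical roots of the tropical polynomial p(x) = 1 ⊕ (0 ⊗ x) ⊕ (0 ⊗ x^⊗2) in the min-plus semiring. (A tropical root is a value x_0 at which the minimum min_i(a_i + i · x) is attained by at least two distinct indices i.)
Roots: {0, 1}

Each tropical root is a break point of the lower envelope of the lines y = a_i + i · x (there are 3 lines, with slopes 0, 1, ..., 2). Only the lines that attain the minimum somewhere contribute to roots; other lines are dominated. Here the surviving (envelope) indices are i = 2, i = 1, i = 0.
Intersections between consecutive envelope lines give the roots: for adjacent envelope indices i < j the intersection is x = (a_i − a_j) / (j − i). Reading off the sorted break points: {0, 1}.
Verification: at each break x_0, at least two indices attain the minimum of min_i(a_i + i · x_0).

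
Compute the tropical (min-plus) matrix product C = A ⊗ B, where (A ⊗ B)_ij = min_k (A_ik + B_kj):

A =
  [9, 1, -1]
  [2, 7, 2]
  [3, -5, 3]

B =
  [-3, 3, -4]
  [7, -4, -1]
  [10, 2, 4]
A ⊗ B =
  [6, -3, 0]
  [-1, 3, -2]
  [0, -9, -6]

Apply the min-plus product entry-by-entry:
  C[0][0] = min over k of (A[0][0] + B[0][0] = 9 + -3 = 6, A[0][1] + B[1][0] = 1 + 7 = 8, A[0][2] + B[2][0] = -1 + 10 = 9) = 6 (attained at k = 0)
  C[0][1] = min over k of (A[0][0] + B[0][1] = 9 + 3 = 12, A[0][1] + B[1][1] = 1 + -4 = -3, A[0][2] + B[2][1] = -1 + 2 = 1) = -3 (attained at k = 1)
  C[0][2] = min over k of (A[0][0] + B[0][2] = 9 + -4 = 5, A[0][1] + B[1][2] = 1 + -1 = 0, A[0][2] + B[2][2] = -1 + 4 = 3) = 0 (attained at k = 1)
  C[1][0] = min over k of (A[1][0] + B[0][0] = 2 + -3 = -1, A[1][1] + B[1][0] = 7 + 7 = 14, A[1][2] + B[2][0] = 2 + 10 = 12) = -1 (attained at k = 0)
  C[1][1] = min over k of (A[1][0] + B[0][1] = 2 + 3 = 5, A[1][1] + B[1][1] = 7 + -4 = 3, A[1][2] + B[2][1] = 2 + 2 = 4) = 3 (attained at k = 1)
  C[1][2] = min over k of (A[1][0] + B[0][2] = 2 + -4 = -2, A[1][1] + B[1][2] = 7 + -1 = 6, A[1][2] + B[2][2] = 2 + 4 = 6) = -2 (attained at k = 0)
  C[2][0] = min over k of (A[2][0] + B[0][0] = 3 + -3 = 0, A[2][1] + B[1][0] = -5 + 7 = 2, A[2][2] + B[2][0] = 3 + 10 = 13) = 0 (attained at k = 0)
  C[2][1] = min over k of (A[2][0] + B[0][1] = 3 + 3 = 6, A[2][1] + B[1][1] = -5 + -4 = -9, A[2][2] + B[2][1] = 3 + 2 = 5) = -9 (attained at k = 1)
  C[2][2] = min over k of (A[2][0] + B[0][2] = 3 + -4 = -1, A[2][1] + B[1][2] = -5 + -1 = -6, A[2][2] + B[2][2] = 3 + 4 = 7) = -6 (attained at k = 1)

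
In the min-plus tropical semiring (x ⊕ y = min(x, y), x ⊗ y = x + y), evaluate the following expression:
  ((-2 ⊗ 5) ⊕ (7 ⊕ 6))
((-2 ⊗ 5) ⊕ (7 ⊕ 6)) = 3

Expand innermost to outermost. Recall ⊕ takes the minimum of its arguments and ⊗ takes their sum. Working out the expression ((-2 ⊗ 5) ⊕ (7 ⊕ 6)) gives 3.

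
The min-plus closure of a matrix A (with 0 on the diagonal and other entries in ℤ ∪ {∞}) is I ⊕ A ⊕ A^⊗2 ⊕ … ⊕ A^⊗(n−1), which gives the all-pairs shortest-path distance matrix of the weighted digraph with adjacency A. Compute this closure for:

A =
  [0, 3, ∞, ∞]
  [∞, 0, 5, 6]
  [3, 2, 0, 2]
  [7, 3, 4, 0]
Closure =
  [0, 3, 8, 9]
  [8, 0, 5, 6]
  [3, 2, 0, 2]
  [7, 3, 4, 0]

This is the Floyd-Warshall all-pairs shortest-path computation. For each intermediate vertex k = 0, 1, …, 3, update dist[i][j] ← min(dist[i][j], dist[i][k] + dist[k][j]). The final matrix gives, for each (i, j), the minimum total weight of any directed path from i to j (possibly empty when i = j).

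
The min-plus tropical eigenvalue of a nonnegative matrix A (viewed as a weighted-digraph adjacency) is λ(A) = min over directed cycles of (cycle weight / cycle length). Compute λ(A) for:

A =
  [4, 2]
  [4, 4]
λ(A) = 3

Enumerate directed cycles and compute their means (weight / length). Sample:
  cycle 0 → 0: weight = 4, length = 1, mean = 4/1 ≈ 4.000
  cycle 1 → 1: weight = 4, length = 1, mean = 4/1 ≈ 4.000
  cycle 0 → 1 → 0: weight = 6, length = 2, mean = 6/2 ≈ 3.000
  cycle 1 → 0 → 1: weight = 6, length = 2, mean = 6/2 ≈ 3.000
Minimum mean = 3.000, attained e.g. along the cycle 0 → 1 → 0 with weight 6 and length 2. So λ(A) = 6/2 = 3.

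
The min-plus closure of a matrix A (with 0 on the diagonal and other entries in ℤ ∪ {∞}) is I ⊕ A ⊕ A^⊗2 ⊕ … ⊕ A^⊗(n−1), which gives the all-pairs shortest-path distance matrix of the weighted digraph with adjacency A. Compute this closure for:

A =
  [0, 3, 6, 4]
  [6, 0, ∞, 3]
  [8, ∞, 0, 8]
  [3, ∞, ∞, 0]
Closure =
  [0, 3, 6, 4]
  [6, 0, 12, 3]
  [8, 11, 0, 8]
  [3, 6, 9, 0]

This is the Floyd-Warshall all-pairs shortest-path computation. For each intermediate vertex k = 0, 1, …, 3, update dist[i][j] ← min(dist[i][j], dist[i][k] + dist[k][j]). The final matrix gives, for each (i, j), the minimum total weight of any directed path from i to j (possibly empty when i = j).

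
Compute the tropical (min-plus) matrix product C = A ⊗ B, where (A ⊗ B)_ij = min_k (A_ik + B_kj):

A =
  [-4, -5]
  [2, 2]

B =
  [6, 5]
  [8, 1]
A ⊗ B =
  [2, -4]
  [8, 3]

Apply the min-plus product entry-by-entry:
  C[0][0] = min over k of (A[0][0] + B[0][0] = -4 + 6 = 2, A[0][1] + B[1][0] = -5 + 8 = 3) = 2 (attained at k = 0)
  C[0][1] = min over k of (A[0][0] + B[0][1] = -4 + 5 = 1, A[0][1] + B[1][1] = -5 + 1 = -4) = -4 (attained at k = 1)
  C[1][0] = min over k of (A[1][0] + B[0][0] = 2 + 6 = 8, A[1][1] + B[1][0] = 2 + 8 = 10) = 8 (attained at k = 0)
  C[1][1] = min over k of (A[1][0] + B[0][1] = 2 + 5 = 7, A[1][1] + B[1][1] = 2 + 1 = 3) = 3 (attained at k = 1)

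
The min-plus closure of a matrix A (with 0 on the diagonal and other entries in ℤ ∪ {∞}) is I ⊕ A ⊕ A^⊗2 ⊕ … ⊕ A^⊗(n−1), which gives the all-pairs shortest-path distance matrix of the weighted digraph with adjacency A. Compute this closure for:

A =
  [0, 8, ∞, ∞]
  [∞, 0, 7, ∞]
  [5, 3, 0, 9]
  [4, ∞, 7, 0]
Closure =
  [0, 8, 15, 24]
  [12, 0, 7, 16]
  [5, 3, 0, 9]
  [4, 10, 7, 0]

This is the Floyd-Warshall all-pairs shortest-path computation. For each intermediate vertex k = 0, 1, …, 3, update dist[i][j] ← min(dist[i][j], dist[i][k] + dist[k][j]). The final matrix gives, for each (i, j), the minimum total weight of any directed path from i to j (possibly empty when i = j).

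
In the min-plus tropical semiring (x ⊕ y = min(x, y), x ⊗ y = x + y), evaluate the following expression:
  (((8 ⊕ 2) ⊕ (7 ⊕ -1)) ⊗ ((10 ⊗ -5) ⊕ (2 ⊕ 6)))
(((8 ⊕ 2) ⊕ (7 ⊕ -1)) ⊗ ((10 ⊗ -5) ⊕ (2 ⊕ 6))) = 1

Expand innermost to outermost. Recall ⊕ takes the minimum of its arguments and ⊗ takes their sum. Working out the expression (((8 ⊕ 2) ⊕ (7 ⊕ -1)) ⊗ ((10 ⊗ -5) ⊕ (2 ⊕ 6))) gives 1.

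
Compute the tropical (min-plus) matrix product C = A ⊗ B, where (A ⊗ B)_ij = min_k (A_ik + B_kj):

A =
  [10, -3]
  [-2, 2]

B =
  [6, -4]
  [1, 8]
A ⊗ B =
  [-2, 5]
  [3, -6]

Apply the min-plus product entry-by-entry:
  C[0][0] = min over k of (A[0][0] + B[0][0] = 10 + 6 = 16, A[0][1] + B[1][0] = -3 + 1 = -2) = -2 (attained at k = 1)
  C[0][1] = min over k of (A[0][0] + B[0][1] = 10 + -4 = 6, A[0][1] + B[1][1] = -3 + 8 = 5) = 5 (attained at k = 1)
  C[1][0] = min over k of (A[1][0] + B[0][0] = -2 + 6 = 4, A[1][1] + B[1][0] = 2 + 1 = 3) = 3 (attained at k = 1)
  C[1][1] = min over k of (A[1][0] + B[0][1] = -2 + -4 = -6, A[1][1] + B[1][1] = 2 + 8 = 10) = -6 (attained at k = 0)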